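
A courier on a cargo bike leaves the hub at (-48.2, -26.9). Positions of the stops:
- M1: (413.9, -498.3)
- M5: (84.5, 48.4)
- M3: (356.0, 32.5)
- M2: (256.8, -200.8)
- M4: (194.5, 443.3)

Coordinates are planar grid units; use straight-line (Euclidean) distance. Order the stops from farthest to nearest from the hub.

Distances from the hub:
M1 (413.9, -498.3): 660.1
M4 (194.5, 443.3): 529.1
M3 (356.0, 32.5): 408.5
M2 (256.8, -200.8): 351.1
M5 (84.5, 48.4): 152.6

M1, M4, M3, M2, M5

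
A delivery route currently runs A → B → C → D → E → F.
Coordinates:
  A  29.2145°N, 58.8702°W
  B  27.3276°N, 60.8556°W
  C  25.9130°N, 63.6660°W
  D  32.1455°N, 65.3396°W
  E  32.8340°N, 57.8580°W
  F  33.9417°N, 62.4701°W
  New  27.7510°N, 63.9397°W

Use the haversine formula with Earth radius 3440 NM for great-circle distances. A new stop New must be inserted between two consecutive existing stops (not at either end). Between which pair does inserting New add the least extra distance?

between C and D

Added distance for inserting New between each consecutive pair:
A–B: 293.2 NM
B–C: 104.4 NM
C–D: 0.7 NM
D–E: 331.3 NM
E–F: 577.4 NM
Smallest added distance is 0.7 NM, inserting between C and D.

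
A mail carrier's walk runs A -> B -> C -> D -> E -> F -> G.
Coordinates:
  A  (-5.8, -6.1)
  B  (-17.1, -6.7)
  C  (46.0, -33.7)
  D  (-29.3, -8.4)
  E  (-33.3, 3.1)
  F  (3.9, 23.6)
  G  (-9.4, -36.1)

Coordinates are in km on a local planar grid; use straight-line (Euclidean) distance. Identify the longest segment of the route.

Leg distances:
A→B: 11.3 km
B→C: 68.6 km
C→D: 79.4 km
D→E: 12.2 km
E→F: 42.5 km
F→G: 61.2 km
The longest leg is C–D at 79.4 km.

C–D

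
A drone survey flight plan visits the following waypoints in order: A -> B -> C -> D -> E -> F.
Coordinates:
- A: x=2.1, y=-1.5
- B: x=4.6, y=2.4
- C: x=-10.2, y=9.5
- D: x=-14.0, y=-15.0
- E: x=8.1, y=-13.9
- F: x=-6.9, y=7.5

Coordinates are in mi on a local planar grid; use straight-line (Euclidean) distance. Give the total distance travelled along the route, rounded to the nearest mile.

94 mi

Leg distances:
A→B: 4.6 mi  (cumulative 4.6 mi)
B→C: 16.4 mi  (cumulative 21.0 mi)
C→D: 24.8 mi  (cumulative 45.8 mi)
D→E: 22.1 mi  (cumulative 68.0 mi)
E→F: 26.1 mi  (cumulative 94.1 mi)
Total route length ≈ 94 mi.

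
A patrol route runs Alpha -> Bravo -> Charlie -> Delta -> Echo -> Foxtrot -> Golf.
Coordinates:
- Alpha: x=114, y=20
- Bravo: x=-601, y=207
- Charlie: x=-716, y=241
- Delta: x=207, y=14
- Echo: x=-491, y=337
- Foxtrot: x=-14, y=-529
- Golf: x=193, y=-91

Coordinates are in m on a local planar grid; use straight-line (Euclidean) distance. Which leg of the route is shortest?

Leg distances:
Alpha→Bravo: 739.0 m
Bravo→Charlie: 119.9 m
Charlie→Delta: 950.5 m
Delta→Echo: 769.1 m
Echo→Foxtrot: 988.7 m
Foxtrot→Golf: 484.5 m
The shortest leg is Bravo–Charlie at 119.9 m.

Bravo–Charlie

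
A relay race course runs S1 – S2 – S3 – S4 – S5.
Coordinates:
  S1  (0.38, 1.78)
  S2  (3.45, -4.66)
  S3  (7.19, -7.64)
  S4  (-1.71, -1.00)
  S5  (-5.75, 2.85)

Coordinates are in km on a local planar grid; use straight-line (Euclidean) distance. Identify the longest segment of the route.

S3–S4

Leg distances:
S1→S2: 7.1 km
S2→S3: 4.8 km
S3→S4: 11.1 km
S4→S5: 5.6 km
The longest leg is S3–S4 at 11.1 km.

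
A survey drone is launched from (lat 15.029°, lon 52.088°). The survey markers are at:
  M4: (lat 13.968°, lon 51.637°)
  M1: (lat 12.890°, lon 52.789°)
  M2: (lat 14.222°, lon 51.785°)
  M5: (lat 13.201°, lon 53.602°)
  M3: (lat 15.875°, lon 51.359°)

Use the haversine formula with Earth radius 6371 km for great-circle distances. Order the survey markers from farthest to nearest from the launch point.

M5, M1, M4, M3, M2

Distances from the launch point:
M5 (lat 13.201°, lon 53.602°): 260.7 km
M1 (lat 12.890°, lon 52.789°): 249.6 km
M4 (lat 13.968°, lon 51.637°): 127.6 km
M3 (lat 15.875°, lon 51.359°): 122.3 km
M2 (lat 14.222°, lon 51.785°): 95.5 km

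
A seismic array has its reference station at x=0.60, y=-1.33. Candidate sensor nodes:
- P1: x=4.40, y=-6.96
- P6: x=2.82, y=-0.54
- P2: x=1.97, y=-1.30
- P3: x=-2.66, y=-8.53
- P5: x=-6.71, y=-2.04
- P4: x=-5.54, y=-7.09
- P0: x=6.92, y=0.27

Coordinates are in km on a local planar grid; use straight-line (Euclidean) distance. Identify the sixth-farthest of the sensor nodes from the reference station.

Distances from the reference station (x=0.60, y=-1.33):
P4: 8.4 km
P3: 7.9 km
P5: 7.3 km
P1: 6.8 km
P0: 6.5 km
P6: 2.4 km
P2: 1.4 km
The sixth-farthest is P6 at 2.4 km.

P6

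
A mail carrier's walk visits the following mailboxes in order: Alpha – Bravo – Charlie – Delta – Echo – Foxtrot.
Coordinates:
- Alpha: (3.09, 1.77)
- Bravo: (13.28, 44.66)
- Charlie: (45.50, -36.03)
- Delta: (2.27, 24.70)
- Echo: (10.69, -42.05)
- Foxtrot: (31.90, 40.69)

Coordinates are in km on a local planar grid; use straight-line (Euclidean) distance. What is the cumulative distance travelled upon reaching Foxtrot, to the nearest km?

358 km

Leg distances:
Alpha→Bravo: 44.1 km  (cumulative 44.1 km)
Bravo→Charlie: 86.9 km  (cumulative 131.0 km)
Charlie→Delta: 74.5 km  (cumulative 205.5 km)
Delta→Echo: 67.3 km  (cumulative 272.8 km)
Echo→Foxtrot: 85.4 km  (cumulative 358.2 km)
Cumulative distance at Foxtrot ≈ 358 km.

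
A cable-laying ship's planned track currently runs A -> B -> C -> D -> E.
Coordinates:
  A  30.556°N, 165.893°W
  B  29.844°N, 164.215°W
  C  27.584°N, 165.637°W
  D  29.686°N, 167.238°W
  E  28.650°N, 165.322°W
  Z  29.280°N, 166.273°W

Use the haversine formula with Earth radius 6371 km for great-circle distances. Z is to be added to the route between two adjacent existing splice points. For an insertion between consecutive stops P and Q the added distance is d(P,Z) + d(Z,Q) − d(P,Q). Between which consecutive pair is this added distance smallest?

between D and E

Added distance for inserting Z between each consecutive pair:
A–B: 175.6 km
B–C: 120.3 km
C–D: 21.2 km
D–E: 1.0 km
Smallest added distance is 1.0 km, inserting between D and E.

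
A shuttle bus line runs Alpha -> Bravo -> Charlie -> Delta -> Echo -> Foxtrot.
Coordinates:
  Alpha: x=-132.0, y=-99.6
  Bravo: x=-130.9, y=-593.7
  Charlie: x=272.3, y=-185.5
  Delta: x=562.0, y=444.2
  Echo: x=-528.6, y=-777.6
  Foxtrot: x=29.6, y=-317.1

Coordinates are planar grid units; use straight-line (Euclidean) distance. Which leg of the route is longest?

Leg distances:
Alpha→Bravo: 494.1
Bravo→Charlie: 573.8
Charlie→Delta: 693.1
Delta→Echo: 1637.7
Echo→Foxtrot: 723.6
The longest leg is Delta–Echo at 1637.7.

Delta–Echo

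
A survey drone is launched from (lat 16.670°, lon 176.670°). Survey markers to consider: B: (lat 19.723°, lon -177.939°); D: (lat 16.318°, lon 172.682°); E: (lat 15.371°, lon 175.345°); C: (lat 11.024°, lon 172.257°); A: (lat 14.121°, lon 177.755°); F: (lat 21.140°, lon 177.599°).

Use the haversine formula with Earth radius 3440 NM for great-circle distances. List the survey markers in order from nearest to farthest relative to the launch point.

E, A, D, F, B, C

Distance from the launch point at (lat 16.670°, lon 176.670°) to each:
E (lat 15.371°, lon 175.345°): 109.2 NM
A (lat 14.121°, lon 177.755°): 165.4 NM
D (lat 16.318°, lon 172.682°): 230.6 NM
F (lat 21.140°, lon 177.599°): 273.5 NM
B (lat 19.723°, lon -177.939°): 357.9 NM
C (lat 11.024°, lon 172.257°): 425.5 NM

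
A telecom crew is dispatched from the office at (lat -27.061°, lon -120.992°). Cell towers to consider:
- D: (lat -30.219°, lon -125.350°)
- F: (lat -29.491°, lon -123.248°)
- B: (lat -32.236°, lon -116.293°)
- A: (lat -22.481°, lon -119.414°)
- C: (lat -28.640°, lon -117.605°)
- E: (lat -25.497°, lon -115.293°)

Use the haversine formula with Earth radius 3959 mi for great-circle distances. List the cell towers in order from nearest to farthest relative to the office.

Computing each great-circle distance from (lat -27.061°, lon -120.992°):
F (lat -29.491°, lon -123.248°): 216.9 mi
C (lat -28.640°, lon -117.605°): 233.9 mi
A (lat -22.481°, lon -119.414°): 331.6 mi
D (lat -30.219°, lon -125.350°): 342.7 mi
E (lat -25.497°, lon -115.293°): 369.2 mi
B (lat -32.236°, lon -116.293°): 455.4 mi

F, C, A, D, E, B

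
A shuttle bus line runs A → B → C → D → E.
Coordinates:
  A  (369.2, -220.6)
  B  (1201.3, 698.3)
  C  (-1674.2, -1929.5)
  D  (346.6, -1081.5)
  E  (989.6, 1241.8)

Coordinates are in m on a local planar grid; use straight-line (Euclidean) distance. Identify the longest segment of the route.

Leg distances:
A→B: 1239.7 m
B→C: 3895.4 m
C→D: 2191.5 m
D→E: 2410.6 m
The longest leg is B–C at 3895.4 m.

B–C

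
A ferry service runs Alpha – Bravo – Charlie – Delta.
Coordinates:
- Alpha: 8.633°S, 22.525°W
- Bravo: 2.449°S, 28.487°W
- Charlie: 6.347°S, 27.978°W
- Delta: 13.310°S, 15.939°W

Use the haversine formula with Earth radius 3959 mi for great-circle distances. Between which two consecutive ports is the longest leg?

Leg distances:
Alpha→Bravo: 592.1 mi
Bravo→Charlie: 271.6 mi
Charlie→Delta: 949.9 mi
The longest leg is Charlie–Delta at 949.9 mi.

Charlie–Delta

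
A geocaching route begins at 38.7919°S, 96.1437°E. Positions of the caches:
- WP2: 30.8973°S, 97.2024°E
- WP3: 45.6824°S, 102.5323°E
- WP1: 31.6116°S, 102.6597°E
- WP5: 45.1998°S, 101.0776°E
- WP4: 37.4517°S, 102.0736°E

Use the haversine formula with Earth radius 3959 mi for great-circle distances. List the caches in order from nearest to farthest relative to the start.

WP4, WP5, WP2, WP3, WP1

Distance from the start at 38.7919°S, 96.1437°E to each:
WP4 37.4517°S, 102.0736°E: 335.3 mi
WP5 45.1998°S, 101.0776°E: 509.9 mi
WP2 30.8973°S, 97.2024°E: 548.8 mi
WP3 45.6824°S, 102.5323°E: 577.1 mi
WP1 31.6116°S, 102.6597°E: 617.3 mi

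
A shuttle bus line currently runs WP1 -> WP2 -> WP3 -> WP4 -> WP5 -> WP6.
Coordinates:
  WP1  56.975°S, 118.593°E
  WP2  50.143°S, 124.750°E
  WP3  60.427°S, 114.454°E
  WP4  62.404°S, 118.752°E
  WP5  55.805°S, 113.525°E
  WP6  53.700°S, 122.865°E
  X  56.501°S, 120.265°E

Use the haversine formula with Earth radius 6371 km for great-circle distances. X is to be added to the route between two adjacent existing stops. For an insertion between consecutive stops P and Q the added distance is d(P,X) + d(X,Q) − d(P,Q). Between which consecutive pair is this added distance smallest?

Added distance for inserting X between each consecutive pair:
WP1–WP2: 20.7 km
WP2–WP3: 5.5 km
WP3–WP4: 896.5 km
WP4–WP5: 294.7 km
WP5–WP6: 134.1 km
Smallest added distance is 5.5 km, inserting between WP2 and WP3.

between WP2 and WP3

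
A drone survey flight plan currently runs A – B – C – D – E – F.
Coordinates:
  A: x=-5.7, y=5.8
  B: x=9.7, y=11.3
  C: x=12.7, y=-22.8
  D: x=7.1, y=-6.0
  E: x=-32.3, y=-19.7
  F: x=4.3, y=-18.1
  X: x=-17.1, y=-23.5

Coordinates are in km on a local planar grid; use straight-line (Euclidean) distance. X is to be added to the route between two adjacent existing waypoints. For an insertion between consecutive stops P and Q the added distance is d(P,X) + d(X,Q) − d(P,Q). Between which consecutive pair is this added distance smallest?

between E and F

Added distance for inserting X between each consecutive pair:
A–B: 59.0 km
B–C: 39.5 km
C–D: 42.0 km
D–E: 3.8 km
E–F: 1.1 km
Smallest added distance is 1.1 km, inserting between E and F.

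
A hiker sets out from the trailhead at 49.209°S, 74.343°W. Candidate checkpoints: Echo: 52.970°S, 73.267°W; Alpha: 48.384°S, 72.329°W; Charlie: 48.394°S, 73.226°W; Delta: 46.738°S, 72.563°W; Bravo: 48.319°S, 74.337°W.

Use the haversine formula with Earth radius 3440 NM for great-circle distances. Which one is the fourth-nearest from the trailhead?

Distance to each, sorted:
Bravo: 53.4 NM
Charlie: 65.9 NM
Alpha: 93.8 NM
Delta: 164.7 NM
Echo: 229.4 NM
The fourth-nearest is Delta at 164.7 NM.

Delta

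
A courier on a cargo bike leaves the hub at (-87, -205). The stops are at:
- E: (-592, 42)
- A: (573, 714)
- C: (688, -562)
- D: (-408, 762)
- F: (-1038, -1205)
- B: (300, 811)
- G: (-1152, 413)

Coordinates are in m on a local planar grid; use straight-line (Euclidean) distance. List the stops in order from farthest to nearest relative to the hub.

F, G, A, B, D, C, E

Distance from the hub at (-87, -205) to each:
F (-1038, -1205): 1380.0 m
G (-1152, 413): 1231.3 m
A (573, 714): 1131.4 m
B (300, 811): 1087.2 m
D (-408, 762): 1018.9 m
C (688, -562): 853.3 m
E (-592, 42): 562.2 m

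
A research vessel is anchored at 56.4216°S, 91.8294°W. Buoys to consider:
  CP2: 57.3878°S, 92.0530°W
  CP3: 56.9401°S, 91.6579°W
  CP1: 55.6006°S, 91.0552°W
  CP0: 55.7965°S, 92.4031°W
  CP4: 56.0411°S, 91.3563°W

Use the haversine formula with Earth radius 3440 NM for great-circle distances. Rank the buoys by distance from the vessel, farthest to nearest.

Distances from the vessel:
CP2 57.3878°S, 92.0530°W: 58.5 NM
CP1 55.6006°S, 91.0552°W: 55.7 NM
CP0 55.7965°S, 92.4031°W: 42.2 NM
CP3 56.9401°S, 91.6579°W: 31.6 NM
CP4 56.0411°S, 91.3563°W: 27.8 NM

CP2, CP1, CP0, CP3, CP4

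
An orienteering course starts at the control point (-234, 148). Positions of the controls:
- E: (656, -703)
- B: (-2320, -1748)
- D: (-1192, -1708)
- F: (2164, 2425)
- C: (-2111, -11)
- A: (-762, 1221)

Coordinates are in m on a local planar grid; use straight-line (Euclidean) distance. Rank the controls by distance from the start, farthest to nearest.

Distance from the start at (-234, 148) to each:
F (2164, 2425): 3306.8 m
B (-2320, -1748): 2818.9 m
D (-1192, -1708): 2088.7 m
C (-2111, -11): 1883.7 m
E (656, -703): 1231.4 m
A (-762, 1221): 1195.9 m

F, B, D, C, E, A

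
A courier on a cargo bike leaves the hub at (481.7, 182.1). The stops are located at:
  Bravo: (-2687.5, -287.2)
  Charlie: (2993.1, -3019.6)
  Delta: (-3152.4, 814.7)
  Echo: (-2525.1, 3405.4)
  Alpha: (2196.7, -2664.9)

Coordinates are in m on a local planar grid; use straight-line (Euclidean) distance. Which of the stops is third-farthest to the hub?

Distances from the hub ((481.7, 182.1)):
Echo: 4408.0 m
Charlie: 4069.2 m
Delta: 3688.7 m
Alpha: 3323.6 m
Bravo: 3203.8 m
The third-farthest is Delta at 3688.7 m.

Delta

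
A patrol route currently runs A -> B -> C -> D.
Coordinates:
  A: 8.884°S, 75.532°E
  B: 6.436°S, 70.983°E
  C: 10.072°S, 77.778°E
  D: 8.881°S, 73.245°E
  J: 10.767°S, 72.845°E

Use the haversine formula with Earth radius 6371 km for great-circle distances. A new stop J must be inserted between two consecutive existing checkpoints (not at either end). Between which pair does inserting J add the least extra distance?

Added distance for inserting J between each consecutive pair:
A–B: 314.1 km
B–C: 218.3 km
C–D: 244.7 km
Smallest added distance is 218.3 km, inserting between B and C.

between B and C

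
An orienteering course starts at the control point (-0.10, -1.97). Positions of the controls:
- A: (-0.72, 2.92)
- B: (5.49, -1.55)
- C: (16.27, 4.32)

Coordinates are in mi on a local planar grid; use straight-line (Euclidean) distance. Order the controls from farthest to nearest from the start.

C, B, A

Computing each straight-line distance from (-0.10, -1.97):
C (16.27, 4.32): 17.5 mi
B (5.49, -1.55): 5.6 mi
A (-0.72, 2.92): 4.9 mi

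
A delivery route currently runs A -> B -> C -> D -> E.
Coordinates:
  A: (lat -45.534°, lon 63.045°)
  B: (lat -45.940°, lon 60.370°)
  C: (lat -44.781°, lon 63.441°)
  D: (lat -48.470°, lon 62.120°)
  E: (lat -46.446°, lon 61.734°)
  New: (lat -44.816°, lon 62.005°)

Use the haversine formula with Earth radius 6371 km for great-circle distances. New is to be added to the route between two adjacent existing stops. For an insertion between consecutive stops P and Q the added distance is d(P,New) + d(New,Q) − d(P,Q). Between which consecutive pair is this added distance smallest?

Added distance for inserting New between each consecutive pair:
A–B: 80.3 km
B–C: 19.7 km
C–D: 97.4 km
D–E: 361.9 km
Smallest added distance is 19.7 km, inserting between B and C.

between B and C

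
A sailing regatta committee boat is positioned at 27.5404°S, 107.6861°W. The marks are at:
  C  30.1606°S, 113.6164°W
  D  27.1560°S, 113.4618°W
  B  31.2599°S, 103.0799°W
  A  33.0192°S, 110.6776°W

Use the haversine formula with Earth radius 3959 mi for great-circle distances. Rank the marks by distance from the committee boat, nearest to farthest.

D, B, C, A

Distances from the committee boat:
D 27.1560°S, 113.4618°W: 355.4 mi
B 31.2599°S, 103.0799°W: 378.0 mi
C 30.1606°S, 113.6164°W: 401.9 mi
A 33.0192°S, 110.6776°W: 418.5 mi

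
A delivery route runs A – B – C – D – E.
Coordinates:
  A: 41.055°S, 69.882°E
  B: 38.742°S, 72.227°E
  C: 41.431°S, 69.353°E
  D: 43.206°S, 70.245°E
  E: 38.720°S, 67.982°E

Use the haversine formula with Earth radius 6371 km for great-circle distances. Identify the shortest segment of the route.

C–D

Leg distances:
A→B: 325.8 km
B→C: 386.2 km
C→D: 210.6 km
D→E: 533.7 km
The shortest leg is C–D at 210.6 km.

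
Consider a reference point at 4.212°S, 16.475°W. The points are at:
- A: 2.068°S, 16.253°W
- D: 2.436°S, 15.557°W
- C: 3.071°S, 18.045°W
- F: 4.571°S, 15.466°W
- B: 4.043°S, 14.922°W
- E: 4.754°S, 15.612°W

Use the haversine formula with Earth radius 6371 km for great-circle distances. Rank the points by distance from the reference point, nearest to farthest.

Distance from the reference point at 4.212°S, 16.475°W to each:
E 4.754°S, 15.612°W: 113.1 km
F 4.571°S, 15.466°W: 118.8 km
B 4.043°S, 14.922°W: 173.3 km
C 3.071°S, 18.045°W: 215.5 km
D 2.436°S, 15.557°W: 222.2 km
A 2.068°S, 16.253°W: 239.7 km

E, F, B, C, D, A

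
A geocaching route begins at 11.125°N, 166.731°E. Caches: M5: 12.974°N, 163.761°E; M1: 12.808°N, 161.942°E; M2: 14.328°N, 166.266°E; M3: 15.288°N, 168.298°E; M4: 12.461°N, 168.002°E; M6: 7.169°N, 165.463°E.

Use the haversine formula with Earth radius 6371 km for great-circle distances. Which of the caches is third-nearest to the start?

M5

Distances from the start (11.125°N, 166.731°E):
M4: 203.0 km
M2: 359.7 km
M5: 382.8 km
M6: 461.4 km
M3: 493.0 km
M1: 553.5 km
The third-nearest is M5 at 382.8 km.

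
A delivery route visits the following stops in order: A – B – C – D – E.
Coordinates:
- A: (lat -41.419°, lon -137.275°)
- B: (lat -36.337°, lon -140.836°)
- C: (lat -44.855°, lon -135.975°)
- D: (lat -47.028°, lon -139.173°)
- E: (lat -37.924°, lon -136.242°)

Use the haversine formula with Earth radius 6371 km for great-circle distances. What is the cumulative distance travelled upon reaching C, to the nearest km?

Leg distances:
A→B: 643.5 km  (cumulative 643.5 km)
B→C: 1031.8 km  (cumulative 1675.3 km)
Cumulative distance at C ≈ 1675 km.

1675 km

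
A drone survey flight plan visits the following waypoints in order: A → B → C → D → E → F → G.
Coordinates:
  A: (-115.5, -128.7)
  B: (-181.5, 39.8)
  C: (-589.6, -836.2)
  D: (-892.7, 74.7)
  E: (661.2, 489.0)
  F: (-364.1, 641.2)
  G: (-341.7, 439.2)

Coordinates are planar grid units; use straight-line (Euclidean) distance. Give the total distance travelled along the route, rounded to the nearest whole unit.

Leg distances:
A→B: 181.0  (cumulative 181.0)
B→C: 966.4  (cumulative 1147.4)
C→D: 960.0  (cumulative 2107.4)
D→E: 1608.2  (cumulative 3715.5)
E→F: 1036.5  (cumulative 4752.1)
F→G: 203.2  (cumulative 4955.3)
Total route length ≈ 4955.

4955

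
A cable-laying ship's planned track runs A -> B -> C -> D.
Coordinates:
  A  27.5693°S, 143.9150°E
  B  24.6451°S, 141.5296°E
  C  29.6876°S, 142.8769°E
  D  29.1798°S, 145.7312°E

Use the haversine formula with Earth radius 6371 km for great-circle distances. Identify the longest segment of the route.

Leg distances:
A→B: 403.0 km
B→C: 576.3 km
C→D: 282.1 km
The longest leg is B–C at 576.3 km.

B–C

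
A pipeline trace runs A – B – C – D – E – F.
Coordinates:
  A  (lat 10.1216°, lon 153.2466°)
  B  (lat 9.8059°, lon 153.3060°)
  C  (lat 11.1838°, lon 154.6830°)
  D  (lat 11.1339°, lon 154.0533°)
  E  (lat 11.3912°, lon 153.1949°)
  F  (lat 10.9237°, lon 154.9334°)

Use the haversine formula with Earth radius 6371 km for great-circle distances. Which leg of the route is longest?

B–C

Leg distances:
A→B: 35.7 km
B→C: 214.8 km
C→D: 68.9 km
D→E: 97.9 km
E→F: 196.7 km
The longest leg is B–C at 214.8 km.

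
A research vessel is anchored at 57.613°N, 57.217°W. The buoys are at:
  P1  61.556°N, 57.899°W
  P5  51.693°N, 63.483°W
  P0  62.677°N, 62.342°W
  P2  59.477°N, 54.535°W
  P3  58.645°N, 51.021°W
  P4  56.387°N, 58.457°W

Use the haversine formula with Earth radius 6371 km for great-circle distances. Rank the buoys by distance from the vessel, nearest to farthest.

P4, P2, P3, P1, P0, P5

Computing each great-circle distance from 57.613°N, 57.217°W:
P4 56.387°N, 58.457°W: 155.6 km
P2 59.477°N, 54.535°W: 259.1 km
P3 58.645°N, 51.021°W: 381.3 km
P1 61.556°N, 57.899°W: 440.1 km
P0 62.677°N, 62.342°W: 630.1 km
P5 51.693°N, 63.483°W: 771.2 km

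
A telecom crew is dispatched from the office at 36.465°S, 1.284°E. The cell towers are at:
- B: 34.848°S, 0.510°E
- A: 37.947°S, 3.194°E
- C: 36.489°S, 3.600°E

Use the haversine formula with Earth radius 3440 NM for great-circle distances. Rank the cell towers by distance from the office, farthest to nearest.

A, C, B

Distance from the office at 36.465°S, 1.284°E to each:
A 37.947°S, 3.194°E: 127.5 NM
C 36.489°S, 3.600°E: 111.8 NM
B 34.848°S, 0.510°E: 104.2 NM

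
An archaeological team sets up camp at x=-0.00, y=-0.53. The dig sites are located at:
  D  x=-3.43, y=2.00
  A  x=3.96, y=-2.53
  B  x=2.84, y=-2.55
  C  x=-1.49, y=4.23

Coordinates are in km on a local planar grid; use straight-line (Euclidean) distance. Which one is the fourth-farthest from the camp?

Distances from the camp (x=-0.00, y=-0.53):
C: 5.0 km
A: 4.4 km
D: 4.3 km
B: 3.5 km
The fourth-farthest is B at 3.5 km.

B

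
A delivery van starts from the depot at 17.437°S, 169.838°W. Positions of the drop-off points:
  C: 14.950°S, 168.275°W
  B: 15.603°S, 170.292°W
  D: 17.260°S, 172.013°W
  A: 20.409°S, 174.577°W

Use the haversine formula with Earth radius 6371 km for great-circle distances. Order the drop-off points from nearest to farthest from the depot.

Distance from the depot at 17.437°S, 169.838°W to each:
B 15.603°S, 170.292°W: 209.6 km
D 17.260°S, 172.013°W: 231.7 km
C 14.950°S, 168.275°W: 323.0 km
A 20.409°S, 174.577°W: 598.0 km

B, D, C, A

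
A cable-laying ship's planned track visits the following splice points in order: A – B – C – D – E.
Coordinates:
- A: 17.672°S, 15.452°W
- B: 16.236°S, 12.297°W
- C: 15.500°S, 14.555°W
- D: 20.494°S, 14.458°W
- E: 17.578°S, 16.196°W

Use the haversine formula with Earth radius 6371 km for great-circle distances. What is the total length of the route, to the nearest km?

Leg distances:
A→B: 371.6 km  (cumulative 371.6 km)
B→C: 255.0 km  (cumulative 626.6 km)
C→D: 555.4 km  (cumulative 1182.0 km)
D→E: 372.2 km  (cumulative 1554.2 km)
Total route length ≈ 1554 km.

1554 km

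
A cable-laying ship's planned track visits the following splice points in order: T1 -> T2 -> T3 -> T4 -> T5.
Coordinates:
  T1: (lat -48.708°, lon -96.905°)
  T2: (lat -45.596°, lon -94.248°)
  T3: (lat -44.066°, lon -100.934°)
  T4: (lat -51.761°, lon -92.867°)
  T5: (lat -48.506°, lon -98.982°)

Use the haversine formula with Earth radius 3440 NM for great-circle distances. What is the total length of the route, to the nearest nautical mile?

1385 NM

Leg distances:
T1→T2: 216.0 NM  (cumulative 216.0 NM)
T2→T3: 299.0 NM  (cumulative 515.1 NM)
T3→T4: 563.9 NM  (cumulative 1079.0 NM)
T4→T5: 305.7 NM  (cumulative 1384.7 NM)
Total route length ≈ 1385 NM.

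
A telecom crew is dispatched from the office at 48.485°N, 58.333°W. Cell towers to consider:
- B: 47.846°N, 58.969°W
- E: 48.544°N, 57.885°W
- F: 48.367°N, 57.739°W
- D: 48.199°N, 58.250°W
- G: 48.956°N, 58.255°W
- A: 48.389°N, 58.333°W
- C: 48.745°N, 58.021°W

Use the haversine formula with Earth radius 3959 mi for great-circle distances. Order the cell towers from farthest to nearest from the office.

Distances from the office:
B 47.846°N, 58.969°W: 53.0 mi
G 48.956°N, 58.255°W: 32.7 mi
F 48.367°N, 57.739°W: 28.4 mi
C 48.745°N, 58.021°W: 22.9 mi
E 48.544°N, 57.885°W: 20.9 mi
D 48.199°N, 58.250°W: 20.1 mi
A 48.389°N, 58.333°W: 6.6 mi

B, G, F, C, E, D, A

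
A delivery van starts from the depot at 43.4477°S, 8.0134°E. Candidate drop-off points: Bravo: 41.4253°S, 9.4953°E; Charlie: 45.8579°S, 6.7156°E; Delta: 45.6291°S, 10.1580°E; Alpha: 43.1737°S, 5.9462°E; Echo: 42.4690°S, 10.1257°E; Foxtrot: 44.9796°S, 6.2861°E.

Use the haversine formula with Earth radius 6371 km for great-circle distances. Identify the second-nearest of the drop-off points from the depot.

Echo

Distances from the depot (43.4477°S, 8.0134°E):
Alpha: 170.0 km
Echo: 203.4 km
Foxtrot: 219.0 km
Bravo: 255.6 km
Charlie: 287.0 km
Delta: 296.2 km
The second-nearest is Echo at 203.4 km.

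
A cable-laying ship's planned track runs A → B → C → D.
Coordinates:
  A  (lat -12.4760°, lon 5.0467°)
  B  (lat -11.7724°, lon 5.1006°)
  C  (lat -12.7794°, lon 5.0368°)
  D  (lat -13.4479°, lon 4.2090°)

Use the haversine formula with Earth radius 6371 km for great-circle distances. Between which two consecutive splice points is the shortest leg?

A–B

Leg distances:
A→B: 78.5 km
B→C: 112.2 km
C→D: 116.5 km
The shortest leg is A–B at 78.5 km.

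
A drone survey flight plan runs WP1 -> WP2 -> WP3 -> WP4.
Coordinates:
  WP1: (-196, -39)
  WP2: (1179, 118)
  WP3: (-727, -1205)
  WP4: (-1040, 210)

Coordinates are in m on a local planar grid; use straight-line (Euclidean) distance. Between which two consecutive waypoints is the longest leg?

Leg distances:
WP1→WP2: 1383.9 m
WP2→WP3: 2320.2 m
WP3→WP4: 1449.2 m
The longest leg is WP2–WP3 at 2320.2 m.

WP2–WP3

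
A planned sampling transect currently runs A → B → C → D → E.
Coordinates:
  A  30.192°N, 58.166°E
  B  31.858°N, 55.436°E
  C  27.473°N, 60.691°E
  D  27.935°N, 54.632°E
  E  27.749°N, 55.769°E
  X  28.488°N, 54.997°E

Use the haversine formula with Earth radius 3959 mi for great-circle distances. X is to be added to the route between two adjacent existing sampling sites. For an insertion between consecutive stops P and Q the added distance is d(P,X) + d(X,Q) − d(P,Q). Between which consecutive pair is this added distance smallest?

between C and D

Added distance for inserting X between each consecutive pair:
A–B: 260.2 mi
B–C: 151.4 mi
C–D: 26.6 mi
D–E: 43.0 mi
Smallest added distance is 26.6 mi, inserting between C and D.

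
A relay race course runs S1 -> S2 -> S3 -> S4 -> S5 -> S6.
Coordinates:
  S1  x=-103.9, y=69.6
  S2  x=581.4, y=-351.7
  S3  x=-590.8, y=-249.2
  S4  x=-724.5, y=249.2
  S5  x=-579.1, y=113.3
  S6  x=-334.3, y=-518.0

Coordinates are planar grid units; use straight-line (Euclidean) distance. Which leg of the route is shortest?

S4–S5

Leg distances:
S1→S2: 804.4
S2→S3: 1176.7
S3→S4: 516.0
S4→S5: 199.0
S5→S6: 677.1
The shortest leg is S4–S5 at 199.0.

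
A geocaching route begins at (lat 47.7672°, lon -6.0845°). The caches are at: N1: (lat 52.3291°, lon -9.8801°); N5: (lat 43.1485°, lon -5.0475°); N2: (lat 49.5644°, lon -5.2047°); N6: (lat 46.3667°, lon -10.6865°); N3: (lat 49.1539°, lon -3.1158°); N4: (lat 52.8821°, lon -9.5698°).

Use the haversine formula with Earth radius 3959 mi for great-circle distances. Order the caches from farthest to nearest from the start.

N4, N1, N5, N6, N3, N2

Distance from the start at (lat 47.7672°, lon -6.0845°) to each:
N4 (lat 52.8821°, lon -9.5698°): 385.3 mi
N1 (lat 52.3291°, lon -9.8801°): 357.3 mi
N5 (lat 43.1485°, lon -5.0475°): 323.1 mi
N6 (lat 46.3667°, lon -10.6865°): 237.2 mi
N3 (lat 49.1539°, lon -3.1158°): 166.4 mi
N2 (lat 49.5644°, lon -5.2047°): 130.5 mi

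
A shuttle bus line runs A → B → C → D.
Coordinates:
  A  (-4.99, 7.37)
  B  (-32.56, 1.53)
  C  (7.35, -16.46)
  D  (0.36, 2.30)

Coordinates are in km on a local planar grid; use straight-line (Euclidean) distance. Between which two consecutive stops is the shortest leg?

C–D

Leg distances:
A→B: 28.2 km
B→C: 43.8 km
C→D: 20.0 km
The shortest leg is C–D at 20.0 km.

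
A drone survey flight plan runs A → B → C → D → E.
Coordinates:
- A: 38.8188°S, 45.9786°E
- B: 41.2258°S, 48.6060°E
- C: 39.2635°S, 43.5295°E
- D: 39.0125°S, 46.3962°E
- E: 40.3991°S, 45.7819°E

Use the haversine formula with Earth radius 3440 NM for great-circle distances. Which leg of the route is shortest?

D–E

Leg distances:
A→B: 188.3 NM
B→C: 260.7 NM
C→D: 134.3 NM
D→E: 88.0 NM
The shortest leg is D–E at 88.0 NM.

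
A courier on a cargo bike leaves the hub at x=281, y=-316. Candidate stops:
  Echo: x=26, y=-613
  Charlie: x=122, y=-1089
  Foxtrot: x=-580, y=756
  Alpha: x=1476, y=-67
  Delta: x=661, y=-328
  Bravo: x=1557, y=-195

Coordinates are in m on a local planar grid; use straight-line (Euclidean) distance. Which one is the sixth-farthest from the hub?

Delta

Distance to each, sorted:
Foxtrot: 1375.0 m
Bravo: 1281.7 m
Alpha: 1220.7 m
Charlie: 789.2 m
Echo: 391.5 m
Delta: 380.2 m
The sixth-farthest is Delta at 380.2 m.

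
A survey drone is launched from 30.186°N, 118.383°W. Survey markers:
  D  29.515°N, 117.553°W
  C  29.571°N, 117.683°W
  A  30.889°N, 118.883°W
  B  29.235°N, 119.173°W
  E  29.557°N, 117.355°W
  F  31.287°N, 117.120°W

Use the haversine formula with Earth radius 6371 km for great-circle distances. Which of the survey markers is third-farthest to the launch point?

Distances from the launch point (30.186°N, 118.383°W):
F: 171.9 km
B: 130.4 km
E: 121.3 km
D: 109.4 km
C: 96.1 km
A: 91.7 km
The third-farthest is E at 121.3 km.

E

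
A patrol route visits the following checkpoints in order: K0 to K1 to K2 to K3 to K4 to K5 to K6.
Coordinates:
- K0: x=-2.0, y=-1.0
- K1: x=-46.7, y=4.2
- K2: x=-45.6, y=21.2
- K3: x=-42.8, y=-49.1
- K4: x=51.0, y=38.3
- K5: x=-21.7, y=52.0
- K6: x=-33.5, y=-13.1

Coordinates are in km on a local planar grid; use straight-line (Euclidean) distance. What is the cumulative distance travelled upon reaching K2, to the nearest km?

62 km

Leg distances:
K0→K1: 45.0 km  (cumulative 45.0 km)
K1→K2: 17.0 km  (cumulative 62.0 km)
Cumulative distance at K2 ≈ 62 km.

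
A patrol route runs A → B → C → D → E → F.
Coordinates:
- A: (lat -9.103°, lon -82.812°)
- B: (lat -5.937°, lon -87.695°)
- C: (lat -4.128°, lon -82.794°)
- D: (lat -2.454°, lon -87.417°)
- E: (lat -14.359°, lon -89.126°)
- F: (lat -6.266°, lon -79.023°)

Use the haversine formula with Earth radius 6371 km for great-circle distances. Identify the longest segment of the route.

E–F

Leg distances:
A→B: 643.1 km
B→C: 578.9 km
C→D: 545.9 km
D→E: 1337.0 km
E→F: 1424.5 km
The longest leg is E–F at 1424.5 km.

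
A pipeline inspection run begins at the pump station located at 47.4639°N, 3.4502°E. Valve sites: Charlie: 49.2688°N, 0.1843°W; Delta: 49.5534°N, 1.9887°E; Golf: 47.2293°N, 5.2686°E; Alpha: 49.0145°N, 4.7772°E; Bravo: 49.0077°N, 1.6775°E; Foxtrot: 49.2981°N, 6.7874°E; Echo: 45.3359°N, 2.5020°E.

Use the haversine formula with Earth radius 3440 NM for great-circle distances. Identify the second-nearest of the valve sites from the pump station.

Distance to each, sorted:
Golf: 75.3 NM
Alpha: 107.2 NM
Bravo: 116.7 NM
Echo: 133.7 NM
Delta: 138.3 NM
Foxtrot: 172.7 NM
Charlie: 181.0 NM
The second-nearest is Alpha at 107.2 NM.

Alpha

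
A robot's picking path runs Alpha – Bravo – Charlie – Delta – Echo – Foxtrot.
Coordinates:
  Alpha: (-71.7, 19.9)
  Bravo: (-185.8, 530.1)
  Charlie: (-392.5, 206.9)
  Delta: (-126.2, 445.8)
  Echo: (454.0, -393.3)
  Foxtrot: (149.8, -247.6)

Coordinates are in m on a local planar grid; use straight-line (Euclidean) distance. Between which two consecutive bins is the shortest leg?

Leg distances:
Alpha→Bravo: 522.8 m
Bravo→Charlie: 383.6 m
Charlie→Delta: 357.8 m
Delta→Echo: 1020.2 m
Echo→Foxtrot: 337.3 m
The shortest leg is Echo–Foxtrot at 337.3 m.

Echo–Foxtrot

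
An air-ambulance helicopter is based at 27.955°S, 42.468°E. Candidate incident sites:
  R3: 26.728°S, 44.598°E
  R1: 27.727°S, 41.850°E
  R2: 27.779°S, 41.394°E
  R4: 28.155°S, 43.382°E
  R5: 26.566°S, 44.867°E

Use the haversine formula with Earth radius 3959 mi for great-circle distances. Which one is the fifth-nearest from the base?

Distances from the base (27.955°S, 42.468°E):
R1: 40.9 mi
R4: 57.4 mi
R2: 66.7 mi
R3: 155.8 mi
R5: 175.8 mi
The fifth-nearest is R5 at 175.8 mi.

R5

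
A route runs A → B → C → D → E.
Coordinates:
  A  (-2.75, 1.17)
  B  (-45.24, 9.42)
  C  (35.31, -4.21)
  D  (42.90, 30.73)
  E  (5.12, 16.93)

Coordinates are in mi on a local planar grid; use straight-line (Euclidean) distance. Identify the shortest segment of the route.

C–D

Leg distances:
A→B: 43.3 mi
B→C: 81.7 mi
C→D: 35.8 mi
D→E: 40.2 mi
The shortest leg is C–D at 35.8 mi.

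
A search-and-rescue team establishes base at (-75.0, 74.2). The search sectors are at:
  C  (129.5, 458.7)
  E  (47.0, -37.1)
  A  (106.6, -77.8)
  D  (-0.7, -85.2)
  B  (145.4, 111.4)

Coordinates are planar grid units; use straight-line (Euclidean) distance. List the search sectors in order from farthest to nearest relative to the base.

C, A, B, D, E

Computing each straight-line distance from (-75.0, 74.2):
C (129.5, 458.7): 435.5
A (106.6, -77.8): 236.8
B (145.4, 111.4): 223.5
D (-0.7, -85.2): 175.9
E (47.0, -37.1): 165.1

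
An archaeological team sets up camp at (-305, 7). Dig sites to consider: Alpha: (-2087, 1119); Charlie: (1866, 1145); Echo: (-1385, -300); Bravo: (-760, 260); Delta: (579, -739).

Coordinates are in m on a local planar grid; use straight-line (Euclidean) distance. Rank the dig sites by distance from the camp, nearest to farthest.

Bravo, Echo, Delta, Alpha, Charlie

Distances from the camp:
Bravo (-760, 260): 520.6 m
Echo (-1385, -300): 1122.8 m
Delta (579, -739): 1156.7 m
Alpha (-2087, 1119): 2100.5 m
Charlie (1866, 1145): 2451.2 m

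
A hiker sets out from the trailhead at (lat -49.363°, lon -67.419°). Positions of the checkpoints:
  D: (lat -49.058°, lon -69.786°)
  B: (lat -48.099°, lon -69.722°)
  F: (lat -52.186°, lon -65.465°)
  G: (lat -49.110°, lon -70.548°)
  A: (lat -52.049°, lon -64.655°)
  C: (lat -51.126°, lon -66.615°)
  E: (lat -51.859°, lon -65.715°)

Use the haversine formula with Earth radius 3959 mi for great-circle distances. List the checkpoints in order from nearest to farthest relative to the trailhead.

D, C, B, G, E, F, A

Computing each great-circle distance from (lat -49.363°, lon -67.419°):
D (lat -49.058°, lon -69.786°): 108.9 mi
C (lat -51.126°, lon -66.615°): 126.9 mi
B (lat -48.099°, lon -69.722°): 136.5 mi
G (lat -49.110°, lon -70.548°): 142.2 mi
E (lat -51.859°, lon -65.715°): 187.9 mi
F (lat -52.186°, lon -65.465°): 212.9 mi
A (lat -52.049°, lon -64.655°): 221.5 mi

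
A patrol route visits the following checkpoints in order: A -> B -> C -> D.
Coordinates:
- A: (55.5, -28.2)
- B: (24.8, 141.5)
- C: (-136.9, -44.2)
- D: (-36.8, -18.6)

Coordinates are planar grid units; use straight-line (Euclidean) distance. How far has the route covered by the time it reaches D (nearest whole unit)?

522

Leg distances:
A→B: 172.5  (cumulative 172.5)
B→C: 246.2  (cumulative 418.7)
C→D: 103.3  (cumulative 522.0)
Cumulative distance at D ≈ 522.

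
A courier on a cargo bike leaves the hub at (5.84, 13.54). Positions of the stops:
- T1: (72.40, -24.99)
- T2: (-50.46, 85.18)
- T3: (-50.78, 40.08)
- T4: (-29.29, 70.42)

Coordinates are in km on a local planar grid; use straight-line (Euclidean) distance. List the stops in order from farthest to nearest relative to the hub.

Computing each straight-line distance from (5.84, 13.54):
T2 (-50.46, 85.18): 91.1 km
T1 (72.40, -24.99): 76.9 km
T4 (-29.29, 70.42): 66.9 km
T3 (-50.78, 40.08): 62.5 km

T2, T1, T4, T3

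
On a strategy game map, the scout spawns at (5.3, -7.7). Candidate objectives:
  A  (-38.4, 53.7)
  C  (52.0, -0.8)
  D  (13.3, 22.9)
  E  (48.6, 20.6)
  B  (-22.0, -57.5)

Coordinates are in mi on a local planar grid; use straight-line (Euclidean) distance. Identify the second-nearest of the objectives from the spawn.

C

Distances from the spawn ((5.3, -7.7)):
D: 31.6 mi
C: 47.2 mi
E: 51.7 mi
B: 56.8 mi
A: 75.4 mi
The second-nearest is C at 47.2 mi.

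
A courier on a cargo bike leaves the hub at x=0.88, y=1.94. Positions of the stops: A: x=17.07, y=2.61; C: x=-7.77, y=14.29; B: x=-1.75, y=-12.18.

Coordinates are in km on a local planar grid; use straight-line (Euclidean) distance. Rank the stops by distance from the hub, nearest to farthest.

Distances from the hub:
B x=-1.75, y=-12.18: 14.4 km
C x=-7.77, y=14.29: 15.1 km
A x=17.07, y=2.61: 16.2 km

B, C, A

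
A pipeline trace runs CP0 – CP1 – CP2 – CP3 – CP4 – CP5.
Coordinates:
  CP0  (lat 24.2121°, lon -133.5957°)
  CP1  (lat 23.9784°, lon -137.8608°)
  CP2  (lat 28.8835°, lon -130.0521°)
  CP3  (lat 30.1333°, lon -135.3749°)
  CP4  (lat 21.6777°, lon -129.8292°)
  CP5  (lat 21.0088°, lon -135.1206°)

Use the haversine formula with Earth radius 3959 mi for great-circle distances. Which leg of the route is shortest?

CP0–CP1

Leg distances:
CP0→CP1: 269.5 mi
CP1→CP2: 589.9 mi
CP2→CP3: 331.5 mi
CP3→CP4: 678.1 mi
CP4→CP5: 343.7 mi
The shortest leg is CP0–CP1 at 269.5 mi.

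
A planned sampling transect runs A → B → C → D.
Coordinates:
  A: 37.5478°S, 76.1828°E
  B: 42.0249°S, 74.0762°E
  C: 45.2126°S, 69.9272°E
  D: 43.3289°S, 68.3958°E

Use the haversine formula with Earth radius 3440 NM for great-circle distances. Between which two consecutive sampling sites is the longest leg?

A–B

Leg distances:
A→B: 285.8 NM
B→C: 262.9 NM
C→D: 130.9 NM
The longest leg is A–B at 285.8 NM.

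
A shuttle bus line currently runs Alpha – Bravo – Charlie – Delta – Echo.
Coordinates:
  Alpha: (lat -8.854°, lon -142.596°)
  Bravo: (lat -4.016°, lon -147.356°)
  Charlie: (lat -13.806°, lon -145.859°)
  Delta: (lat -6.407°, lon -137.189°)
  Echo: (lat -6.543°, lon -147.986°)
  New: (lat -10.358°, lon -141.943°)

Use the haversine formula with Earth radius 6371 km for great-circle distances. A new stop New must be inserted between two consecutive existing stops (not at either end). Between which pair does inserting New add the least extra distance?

Added distance for inserting New between each consecutive pair:
Alpha–Bravo: 353.5 km
Bravo–Charlie: 395.9 km
Charlie–Delta: 0.4 km
Delta–Echo: 278.3 km
Smallest added distance is 0.4 km, inserting between Charlie and Delta.

between Charlie and Delta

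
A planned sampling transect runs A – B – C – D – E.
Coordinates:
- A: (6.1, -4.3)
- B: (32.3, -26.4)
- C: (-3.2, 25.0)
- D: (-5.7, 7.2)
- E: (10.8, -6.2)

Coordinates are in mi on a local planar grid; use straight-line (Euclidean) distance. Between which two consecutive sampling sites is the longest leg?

Leg distances:
A→B: 34.3 mi
B→C: 62.5 mi
C→D: 18.0 mi
D→E: 21.3 mi
The longest leg is B–C at 62.5 mi.

B–C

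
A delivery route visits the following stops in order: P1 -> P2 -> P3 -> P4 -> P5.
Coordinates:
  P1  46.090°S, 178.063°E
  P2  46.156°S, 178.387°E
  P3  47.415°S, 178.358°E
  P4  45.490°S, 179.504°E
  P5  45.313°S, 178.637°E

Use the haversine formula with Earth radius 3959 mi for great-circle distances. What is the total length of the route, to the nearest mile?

291 mi

Leg distances:
P1→P2: 16.2 mi  (cumulative 16.2 mi)
P2→P3: 87.0 mi  (cumulative 103.2 mi)
P3→P4: 143.8 mi  (cumulative 246.9 mi)
P4→P5: 43.8 mi  (cumulative 290.7 mi)
Total route length ≈ 291 mi.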